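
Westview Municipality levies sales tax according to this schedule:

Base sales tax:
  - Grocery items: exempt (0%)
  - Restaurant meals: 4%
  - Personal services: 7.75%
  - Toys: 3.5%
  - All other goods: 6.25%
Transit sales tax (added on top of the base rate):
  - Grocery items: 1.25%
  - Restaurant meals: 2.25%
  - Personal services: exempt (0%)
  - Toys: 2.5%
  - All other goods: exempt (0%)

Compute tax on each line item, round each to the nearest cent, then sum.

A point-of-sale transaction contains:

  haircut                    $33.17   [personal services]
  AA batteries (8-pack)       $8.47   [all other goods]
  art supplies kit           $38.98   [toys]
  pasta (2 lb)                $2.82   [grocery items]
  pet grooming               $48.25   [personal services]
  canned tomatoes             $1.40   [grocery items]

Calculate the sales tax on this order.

$9.24

Haircut $33.17: personal services → 7.75% + 0% transit = 7.75% → $2.57
AA batteries (8-pack) $8.47: all other goods → 6.25% + 0% transit = 6.25% → $0.53
Art supplies kit $38.98: toys → 3.5% + 2.5% transit = 6% → $2.34
Pasta (2 lb) $2.82: grocery items → 0% + 1.25% transit = 1.25% → $0.04
Pet grooming $48.25: personal services → 7.75% + 0% transit = 7.75% → $3.74
Canned tomatoes $1.40: grocery items → 0% + 1.25% transit = 1.25% → $0.02
Total tax = $2.57 + $0.53 + $2.34 + $0.04 + $3.74 + $0.02 = $9.24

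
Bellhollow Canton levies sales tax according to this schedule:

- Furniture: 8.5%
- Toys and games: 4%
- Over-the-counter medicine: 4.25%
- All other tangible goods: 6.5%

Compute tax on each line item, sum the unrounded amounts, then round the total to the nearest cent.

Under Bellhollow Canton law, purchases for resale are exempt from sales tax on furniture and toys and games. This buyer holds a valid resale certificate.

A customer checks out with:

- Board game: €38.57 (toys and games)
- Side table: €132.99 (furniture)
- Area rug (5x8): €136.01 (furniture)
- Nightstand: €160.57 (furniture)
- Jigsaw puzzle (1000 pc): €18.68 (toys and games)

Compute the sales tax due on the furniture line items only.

€0.00

Side table €132.99: furniture, buyer-exempt → 0% → €0.00
Area rug (5x8) €136.01: furniture, buyer-exempt → 0% → €0.00
Nightstand €160.57: furniture, buyer-exempt → 0% → €0.00
Tax on furniture: unrounded sum = €0.00 → €0.00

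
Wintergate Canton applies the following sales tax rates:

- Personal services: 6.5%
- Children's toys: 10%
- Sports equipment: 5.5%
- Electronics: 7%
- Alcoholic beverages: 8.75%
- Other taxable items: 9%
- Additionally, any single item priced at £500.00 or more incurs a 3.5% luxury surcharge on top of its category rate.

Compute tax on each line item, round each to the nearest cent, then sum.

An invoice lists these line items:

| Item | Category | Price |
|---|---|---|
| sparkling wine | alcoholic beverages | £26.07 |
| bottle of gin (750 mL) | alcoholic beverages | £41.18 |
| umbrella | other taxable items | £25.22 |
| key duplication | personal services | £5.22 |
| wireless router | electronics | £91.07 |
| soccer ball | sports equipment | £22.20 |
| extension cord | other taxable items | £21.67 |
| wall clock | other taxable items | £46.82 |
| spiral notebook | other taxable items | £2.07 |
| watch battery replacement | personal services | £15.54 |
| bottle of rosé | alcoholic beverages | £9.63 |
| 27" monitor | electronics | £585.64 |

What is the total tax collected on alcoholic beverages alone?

Sparkling wine £26.07: alcoholic beverages → 8.75% → £2.28
Bottle of gin (750 mL) £41.18: alcoholic beverages → 8.75% → £3.60
Bottle of rosé £9.63: alcoholic beverages → 8.75% → £0.84
Tax on alcoholic beverages = £2.28 + £3.60 + £0.84 = £6.72

£6.72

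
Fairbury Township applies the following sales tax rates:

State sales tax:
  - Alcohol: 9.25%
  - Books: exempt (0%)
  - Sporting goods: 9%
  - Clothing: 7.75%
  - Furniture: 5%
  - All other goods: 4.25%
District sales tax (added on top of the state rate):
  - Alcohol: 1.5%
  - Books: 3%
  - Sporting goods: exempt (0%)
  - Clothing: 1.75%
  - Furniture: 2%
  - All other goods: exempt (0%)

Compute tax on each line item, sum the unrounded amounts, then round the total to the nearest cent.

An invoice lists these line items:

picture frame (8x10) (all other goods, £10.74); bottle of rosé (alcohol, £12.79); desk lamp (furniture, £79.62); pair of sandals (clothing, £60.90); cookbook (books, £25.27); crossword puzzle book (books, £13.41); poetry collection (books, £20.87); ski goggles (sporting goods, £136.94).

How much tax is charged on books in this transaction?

Cookbook £25.27: books → 0% + 3% district = 3% → £0.7581
Crossword puzzle book £13.41: books → 0% + 3% district = 3% → £0.4023
Poetry collection £20.87: books → 0% + 3% district = 3% → £0.6261
Tax on books: unrounded sum = £1.7865 → £1.79

£1.79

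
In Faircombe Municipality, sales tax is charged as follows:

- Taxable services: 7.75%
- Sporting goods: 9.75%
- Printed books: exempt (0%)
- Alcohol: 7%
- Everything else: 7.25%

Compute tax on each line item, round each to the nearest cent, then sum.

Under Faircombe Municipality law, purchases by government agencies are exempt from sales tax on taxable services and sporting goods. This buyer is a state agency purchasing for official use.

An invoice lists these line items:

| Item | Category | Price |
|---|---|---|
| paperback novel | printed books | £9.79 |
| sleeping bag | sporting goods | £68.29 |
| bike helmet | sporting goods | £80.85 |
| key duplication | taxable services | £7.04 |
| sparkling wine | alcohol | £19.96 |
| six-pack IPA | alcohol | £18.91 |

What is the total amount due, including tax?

£207.56

Paperback novel £9.79: printed books → 0% → £0.00
Sleeping bag £68.29: sporting goods, buyer-exempt → 0% → £0.00
Bike helmet £80.85: sporting goods, buyer-exempt → 0% → £0.00
Key duplication £7.04: taxable services, buyer-exempt → 0% → £0.00
Sparkling wine £19.96: alcohol → 7% → £1.40
Six-pack IPA £18.91: alcohol → 7% → £1.32
Subtotal = £204.84; tax = £2.72; total due = £207.56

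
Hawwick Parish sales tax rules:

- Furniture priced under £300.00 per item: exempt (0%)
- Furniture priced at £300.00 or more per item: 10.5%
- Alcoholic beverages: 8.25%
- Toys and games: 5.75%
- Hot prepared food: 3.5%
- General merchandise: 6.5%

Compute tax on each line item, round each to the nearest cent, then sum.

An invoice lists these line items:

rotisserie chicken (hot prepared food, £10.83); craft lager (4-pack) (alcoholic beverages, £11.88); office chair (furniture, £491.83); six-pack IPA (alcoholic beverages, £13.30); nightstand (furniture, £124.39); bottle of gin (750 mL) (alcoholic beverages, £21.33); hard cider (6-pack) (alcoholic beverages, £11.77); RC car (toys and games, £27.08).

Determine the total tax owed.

Rotisserie chicken £10.83: hot prepared food → 3.5% → £0.38
Craft lager (4-pack) £11.88: alcoholic beverages → 8.25% → £0.98
Office chair £491.83: furniture, £300.00 or more → 10.5% → £51.64
Six-pack IPA £13.30: alcoholic beverages → 8.25% → £1.10
Nightstand £124.39: furniture, under £300.00 → 0% → £0.00
Bottle of gin (750 mL) £21.33: alcoholic beverages → 8.25% → £1.76
Hard cider (6-pack) £11.77: alcoholic beverages → 8.25% → £0.97
RC car £27.08: toys and games → 5.75% → £1.56
Total tax = £0.38 + £0.98 + £51.64 + £1.10 + £1.76 + £0.97 + £1.56 = £58.39

£58.39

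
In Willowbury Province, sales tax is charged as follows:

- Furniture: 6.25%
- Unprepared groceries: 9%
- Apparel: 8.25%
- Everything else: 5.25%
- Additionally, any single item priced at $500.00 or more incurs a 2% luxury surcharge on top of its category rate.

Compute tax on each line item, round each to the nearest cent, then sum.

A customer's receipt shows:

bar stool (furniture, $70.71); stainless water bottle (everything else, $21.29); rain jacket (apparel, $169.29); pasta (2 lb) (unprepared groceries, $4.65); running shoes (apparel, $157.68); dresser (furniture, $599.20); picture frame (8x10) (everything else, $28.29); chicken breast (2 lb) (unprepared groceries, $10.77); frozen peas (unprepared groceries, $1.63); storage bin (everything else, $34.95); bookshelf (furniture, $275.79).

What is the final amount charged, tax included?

$1478.30

Bar stool $70.71: furniture → 6.25% → $4.42
Stainless water bottle $21.29: everything else → 5.25% → $1.12
Rain jacket $169.29: apparel → 8.25% → $13.97
Pasta (2 lb) $4.65: unprepared groceries → 9% → $0.42
Running shoes $157.68: apparel → 8.25% → $13.01
Dresser $599.20: furniture → 6.25% + 2% surcharge = 8.25% → $49.43
Picture frame (8x10) $28.29: everything else → 5.25% → $1.49
Chicken breast (2 lb) $10.77: unprepared groceries → 9% → $0.97
Frozen peas $1.63: unprepared groceries → 9% → $0.15
Storage bin $34.95: everything else → 5.25% → $1.83
Bookshelf $275.79: furniture → 6.25% → $17.24
Subtotal = $1374.25; tax = $104.05; total due = $1478.30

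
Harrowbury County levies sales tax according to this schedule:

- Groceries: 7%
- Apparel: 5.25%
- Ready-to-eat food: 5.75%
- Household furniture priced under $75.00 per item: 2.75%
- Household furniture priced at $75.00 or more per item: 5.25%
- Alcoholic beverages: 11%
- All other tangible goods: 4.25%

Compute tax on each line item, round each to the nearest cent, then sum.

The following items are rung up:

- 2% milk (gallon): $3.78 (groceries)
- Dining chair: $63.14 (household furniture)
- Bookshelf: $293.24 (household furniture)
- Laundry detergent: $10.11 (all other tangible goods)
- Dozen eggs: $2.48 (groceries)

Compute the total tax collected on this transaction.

2% milk (gallon) $3.78: groceries → 7% → $0.26
Dining chair $63.14: household furniture, under $75.00 → 2.75% → $1.74
Bookshelf $293.24: household furniture, $75.00 or more → 5.25% → $15.40
Laundry detergent $10.11: all other tangible goods → 4.25% → $0.43
Dozen eggs $2.48: groceries → 7% → $0.17
Total tax = $0.26 + $1.74 + $15.40 + $0.43 + $0.17 = $18.00

$18.00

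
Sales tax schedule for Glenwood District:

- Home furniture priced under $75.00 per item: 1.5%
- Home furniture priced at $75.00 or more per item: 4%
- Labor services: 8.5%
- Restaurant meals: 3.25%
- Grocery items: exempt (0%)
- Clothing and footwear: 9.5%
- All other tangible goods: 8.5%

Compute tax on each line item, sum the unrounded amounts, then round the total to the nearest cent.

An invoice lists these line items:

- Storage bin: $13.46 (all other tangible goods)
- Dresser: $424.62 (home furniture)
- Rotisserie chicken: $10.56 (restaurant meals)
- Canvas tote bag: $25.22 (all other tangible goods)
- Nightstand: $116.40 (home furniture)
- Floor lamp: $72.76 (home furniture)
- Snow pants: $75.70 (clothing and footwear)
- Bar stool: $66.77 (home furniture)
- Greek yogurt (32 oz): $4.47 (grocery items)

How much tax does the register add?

$34.56

Storage bin $13.46: all other tangible goods → 8.5% → $1.1441
Dresser $424.62: home furniture, $75.00 or more → 4% → $16.9848
Rotisserie chicken $10.56: restaurant meals → 3.25% → $0.3432
Canvas tote bag $25.22: all other tangible goods → 8.5% → $2.1437
Nightstand $116.40: home furniture, $75.00 or more → 4% → $4.656
Floor lamp $72.76: home furniture, under $75.00 → 1.5% → $1.0914
Snow pants $75.70: clothing and footwear → 9.5% → $7.1915
Bar stool $66.77: home furniture, under $75.00 → 1.5% → $1.00155
Greek yogurt (32 oz) $4.47: grocery items → 0% → $0.00
Unrounded tax sum = $34.55625 → $34.56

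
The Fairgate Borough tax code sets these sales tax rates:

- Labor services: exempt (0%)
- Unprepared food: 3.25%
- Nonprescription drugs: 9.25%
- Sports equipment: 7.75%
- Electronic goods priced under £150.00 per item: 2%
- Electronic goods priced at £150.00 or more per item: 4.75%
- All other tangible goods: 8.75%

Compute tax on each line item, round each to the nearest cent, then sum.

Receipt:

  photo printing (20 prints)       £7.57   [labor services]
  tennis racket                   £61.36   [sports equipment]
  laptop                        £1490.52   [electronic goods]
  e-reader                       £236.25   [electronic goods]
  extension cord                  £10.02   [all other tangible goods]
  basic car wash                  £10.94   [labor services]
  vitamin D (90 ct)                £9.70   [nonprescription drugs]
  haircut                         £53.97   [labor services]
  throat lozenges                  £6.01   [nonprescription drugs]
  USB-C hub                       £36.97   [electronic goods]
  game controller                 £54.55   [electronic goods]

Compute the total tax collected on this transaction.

Photo printing (20 prints) £7.57: labor services → 0% → £0.00
Tennis racket £61.36: sports equipment → 7.75% → £4.76
Laptop £1490.52: electronic goods, £150.00 or more → 4.75% → £70.80
E-reader £236.25: electronic goods, £150.00 or more → 4.75% → £11.22
Extension cord £10.02: all other tangible goods → 8.75% → £0.88
Basic car wash £10.94: labor services → 0% → £0.00
Vitamin D (90 ct) £9.70: nonprescription drugs → 9.25% → £0.90
Haircut £53.97: labor services → 0% → £0.00
Throat lozenges £6.01: nonprescription drugs → 9.25% → £0.56
USB-C hub £36.97: electronic goods, under £150.00 → 2% → £0.74
Game controller £54.55: electronic goods, under £150.00 → 2% → £1.09
Total tax = £4.76 + £70.80 + £11.22 + £0.88 + £0.90 + £0.56 + £0.74 + £1.09 = £90.95

£90.95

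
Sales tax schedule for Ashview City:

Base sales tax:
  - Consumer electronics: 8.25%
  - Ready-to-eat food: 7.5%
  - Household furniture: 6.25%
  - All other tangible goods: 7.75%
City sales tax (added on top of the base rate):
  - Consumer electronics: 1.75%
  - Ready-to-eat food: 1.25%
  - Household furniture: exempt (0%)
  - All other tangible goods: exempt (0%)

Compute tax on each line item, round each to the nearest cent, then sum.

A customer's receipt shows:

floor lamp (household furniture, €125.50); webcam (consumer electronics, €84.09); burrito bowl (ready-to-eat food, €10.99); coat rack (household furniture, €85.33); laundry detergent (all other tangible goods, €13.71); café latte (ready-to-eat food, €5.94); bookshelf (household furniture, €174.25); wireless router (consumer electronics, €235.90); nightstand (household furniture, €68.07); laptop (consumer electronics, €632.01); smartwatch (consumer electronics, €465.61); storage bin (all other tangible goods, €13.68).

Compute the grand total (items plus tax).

Floor lamp €125.50: household furniture → 6.25% + 0% city = 6.25% → €7.84
Webcam €84.09: consumer electronics → 8.25% + 1.75% city = 10% → €8.41
Burrito bowl €10.99: ready-to-eat food → 7.5% + 1.25% city = 8.75% → €0.96
Coat rack €85.33: household furniture → 6.25% + 0% city = 6.25% → €5.33
Laundry detergent €13.71: all other tangible goods → 7.75% + 0% city = 7.75% → €1.06
Café latte €5.94: ready-to-eat food → 7.5% + 1.25% city = 8.75% → €0.52
Bookshelf €174.25: household furniture → 6.25% + 0% city = 6.25% → €10.89
Wireless router €235.90: consumer electronics → 8.25% + 1.75% city = 10% → €23.59
Nightstand €68.07: household furniture → 6.25% + 0% city = 6.25% → €4.25
Laptop €632.01: consumer electronics → 8.25% + 1.75% city = 10% → €63.20
Smartwatch €465.61: consumer electronics → 8.25% + 1.75% city = 10% → €46.56
Storage bin €13.68: all other tangible goods → 7.75% + 0% city = 7.75% → €1.06
Subtotal = €1915.08; tax = €173.67; total due = €2088.75

€2088.75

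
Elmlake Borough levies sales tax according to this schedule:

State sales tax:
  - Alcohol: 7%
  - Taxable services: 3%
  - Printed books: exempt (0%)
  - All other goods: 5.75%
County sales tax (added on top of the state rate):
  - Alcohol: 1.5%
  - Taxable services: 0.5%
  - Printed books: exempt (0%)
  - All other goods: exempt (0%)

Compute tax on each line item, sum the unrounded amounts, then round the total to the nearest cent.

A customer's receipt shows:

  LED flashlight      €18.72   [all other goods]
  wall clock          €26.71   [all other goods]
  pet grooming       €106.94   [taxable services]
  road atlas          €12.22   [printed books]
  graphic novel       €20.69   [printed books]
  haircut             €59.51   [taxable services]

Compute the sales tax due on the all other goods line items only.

€2.61

LED flashlight €18.72: all other goods → 5.75% + 0% county = 5.75% → €1.0764
Wall clock €26.71: all other goods → 5.75% + 0% county = 5.75% → €1.535825
Tax on all other goods: unrounded sum = €2.612225 → €2.61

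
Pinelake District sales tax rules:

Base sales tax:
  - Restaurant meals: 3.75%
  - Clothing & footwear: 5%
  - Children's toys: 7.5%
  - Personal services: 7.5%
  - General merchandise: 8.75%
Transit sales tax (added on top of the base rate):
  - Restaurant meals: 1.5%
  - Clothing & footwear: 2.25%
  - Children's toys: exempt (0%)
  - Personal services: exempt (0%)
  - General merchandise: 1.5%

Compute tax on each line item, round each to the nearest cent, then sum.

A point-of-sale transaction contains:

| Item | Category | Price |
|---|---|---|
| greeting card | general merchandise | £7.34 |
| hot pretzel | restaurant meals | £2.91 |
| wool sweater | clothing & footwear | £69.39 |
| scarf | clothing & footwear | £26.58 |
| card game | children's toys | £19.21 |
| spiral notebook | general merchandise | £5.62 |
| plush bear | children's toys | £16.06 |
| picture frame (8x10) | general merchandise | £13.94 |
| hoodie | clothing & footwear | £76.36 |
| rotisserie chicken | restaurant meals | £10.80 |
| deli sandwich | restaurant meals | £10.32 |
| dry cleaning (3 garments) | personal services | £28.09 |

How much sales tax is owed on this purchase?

Greeting card £7.34: general merchandise → 8.75% + 1.5% transit = 10.25% → £0.75
Hot pretzel £2.91: restaurant meals → 3.75% + 1.5% transit = 5.25% → £0.15
Wool sweater £69.39: clothing & footwear → 5% + 2.25% transit = 7.25% → £5.03
Scarf £26.58: clothing & footwear → 5% + 2.25% transit = 7.25% → £1.93
Card game £19.21: children's toys → 7.5% + 0% transit = 7.5% → £1.44
Spiral notebook £5.62: general merchandise → 8.75% + 1.5% transit = 10.25% → £0.58
Plush bear £16.06: children's toys → 7.5% + 0% transit = 7.5% → £1.20
Picture frame (8x10) £13.94: general merchandise → 8.75% + 1.5% transit = 10.25% → £1.43
Hoodie £76.36: clothing & footwear → 5% + 2.25% transit = 7.25% → £5.54
Rotisserie chicken £10.80: restaurant meals → 3.75% + 1.5% transit = 5.25% → £0.57
Deli sandwich £10.32: restaurant meals → 3.75% + 1.5% transit = 5.25% → £0.54
Dry cleaning (3 garments) £28.09: personal services → 7.5% + 0% transit = 7.5% → £2.11
Total tax = £0.75 + £0.15 + £5.03 + £1.93 + £1.44 + £0.58 + £1.20 + £1.43 + £5.54 + £0.57 + £0.54 + £2.11 = £21.27

£21.27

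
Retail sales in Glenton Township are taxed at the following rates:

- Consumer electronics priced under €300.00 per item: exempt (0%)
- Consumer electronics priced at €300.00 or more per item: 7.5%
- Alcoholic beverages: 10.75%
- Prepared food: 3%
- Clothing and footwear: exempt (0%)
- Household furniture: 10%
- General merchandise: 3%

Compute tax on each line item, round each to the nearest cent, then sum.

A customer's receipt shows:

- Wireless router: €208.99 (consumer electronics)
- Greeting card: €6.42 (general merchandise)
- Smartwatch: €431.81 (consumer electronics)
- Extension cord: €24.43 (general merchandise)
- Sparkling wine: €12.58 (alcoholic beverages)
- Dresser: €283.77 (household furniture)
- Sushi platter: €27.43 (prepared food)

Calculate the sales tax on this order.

€63.86

Wireless router €208.99: consumer electronics, under €300.00 → 0% → €0.00
Greeting card €6.42: general merchandise → 3% → €0.19
Smartwatch €431.81: consumer electronics, €300.00 or more → 7.5% → €32.39
Extension cord €24.43: general merchandise → 3% → €0.73
Sparkling wine €12.58: alcoholic beverages → 10.75% → €1.35
Dresser €283.77: household furniture → 10% → €28.38
Sushi platter €27.43: prepared food → 3% → €0.82
Total tax = €0.19 + €32.39 + €0.73 + €1.35 + €28.38 + €0.82 = €63.86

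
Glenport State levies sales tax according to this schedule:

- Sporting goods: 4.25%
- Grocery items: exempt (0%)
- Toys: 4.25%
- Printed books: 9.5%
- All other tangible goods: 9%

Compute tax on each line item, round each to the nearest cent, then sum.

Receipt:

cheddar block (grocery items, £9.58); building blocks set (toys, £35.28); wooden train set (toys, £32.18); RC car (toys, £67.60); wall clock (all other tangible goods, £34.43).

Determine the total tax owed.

Cheddar block £9.58: grocery items → 0% → £0.00
Building blocks set £35.28: toys → 4.25% → £1.50
Wooden train set £32.18: toys → 4.25% → £1.37
RC car £67.60: toys → 4.25% → £2.87
Wall clock £34.43: all other tangible goods → 9% → £3.10
Total tax = £1.50 + £1.37 + £2.87 + £3.10 = £8.84

£8.84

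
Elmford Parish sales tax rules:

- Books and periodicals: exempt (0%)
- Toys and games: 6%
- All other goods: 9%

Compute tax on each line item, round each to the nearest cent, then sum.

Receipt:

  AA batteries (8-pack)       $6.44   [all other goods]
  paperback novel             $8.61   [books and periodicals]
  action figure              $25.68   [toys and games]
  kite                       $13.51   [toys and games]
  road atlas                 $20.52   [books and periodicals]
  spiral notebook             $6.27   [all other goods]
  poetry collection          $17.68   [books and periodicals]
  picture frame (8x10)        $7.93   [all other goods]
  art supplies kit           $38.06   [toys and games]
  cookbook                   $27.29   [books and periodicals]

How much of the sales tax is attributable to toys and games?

Action figure $25.68: toys and games → 6% → $1.54
Kite $13.51: toys and games → 6% → $0.81
Art supplies kit $38.06: toys and games → 6% → $2.28
Tax on toys and games = $1.54 + $0.81 + $2.28 = $4.63

$4.63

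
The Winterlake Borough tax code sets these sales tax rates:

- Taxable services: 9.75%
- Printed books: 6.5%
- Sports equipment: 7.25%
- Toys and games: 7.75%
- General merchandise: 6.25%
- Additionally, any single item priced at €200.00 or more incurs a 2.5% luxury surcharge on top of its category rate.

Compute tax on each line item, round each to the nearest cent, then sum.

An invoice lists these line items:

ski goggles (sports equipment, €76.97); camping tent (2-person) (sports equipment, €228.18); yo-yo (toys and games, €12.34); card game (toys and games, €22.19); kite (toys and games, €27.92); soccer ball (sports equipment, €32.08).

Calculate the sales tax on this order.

Ski goggles €76.97: sports equipment → 7.25% → €5.58
Camping tent (2-person) €228.18: sports equipment → 7.25% + 2.5% surcharge = 9.75% → €22.25
Yo-yo €12.34: toys and games → 7.75% → €0.96
Card game €22.19: toys and games → 7.75% → €1.72
Kite €27.92: toys and games → 7.75% → €2.16
Soccer ball €32.08: sports equipment → 7.25% → €2.33
Total tax = €5.58 + €22.25 + €0.96 + €1.72 + €2.16 + €2.33 = €35.00

€35.00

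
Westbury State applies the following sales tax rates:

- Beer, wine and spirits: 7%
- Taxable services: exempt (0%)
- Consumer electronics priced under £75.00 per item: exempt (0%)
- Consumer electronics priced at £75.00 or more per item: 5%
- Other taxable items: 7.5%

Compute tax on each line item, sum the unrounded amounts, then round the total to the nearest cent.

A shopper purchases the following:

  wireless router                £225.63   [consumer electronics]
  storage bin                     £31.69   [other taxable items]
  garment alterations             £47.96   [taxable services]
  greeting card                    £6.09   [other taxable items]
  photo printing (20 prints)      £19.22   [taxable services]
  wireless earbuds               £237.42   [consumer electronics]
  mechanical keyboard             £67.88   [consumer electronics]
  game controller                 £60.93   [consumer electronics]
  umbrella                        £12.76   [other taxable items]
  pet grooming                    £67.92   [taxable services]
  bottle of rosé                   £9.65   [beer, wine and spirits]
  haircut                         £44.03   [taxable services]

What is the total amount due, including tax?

Wireless router £225.63: consumer electronics, £75.00 or more → 5% → £11.2815
Storage bin £31.69: other taxable items → 7.5% → £2.37675
Garment alterations £47.96: taxable services → 0% → £0.00
Greeting card £6.09: other taxable items → 7.5% → £0.45675
Photo printing (20 prints) £19.22: taxable services → 0% → £0.00
Wireless earbuds £237.42: consumer electronics, £75.00 or more → 5% → £11.871
Mechanical keyboard £67.88: consumer electronics, under £75.00 → 0% → £0.00
Game controller £60.93: consumer electronics, under £75.00 → 0% → £0.00
Umbrella £12.76: other taxable items → 7.5% → £0.957
Pet grooming £67.92: taxable services → 0% → £0.00
Bottle of rosé £9.65: beer, wine and spirits → 7% → £0.6755
Haircut £44.03: taxable services → 0% → £0.00
Subtotal = £831.18; unrounded tax = £27.6185 → £27.62; total due = £858.80

£858.80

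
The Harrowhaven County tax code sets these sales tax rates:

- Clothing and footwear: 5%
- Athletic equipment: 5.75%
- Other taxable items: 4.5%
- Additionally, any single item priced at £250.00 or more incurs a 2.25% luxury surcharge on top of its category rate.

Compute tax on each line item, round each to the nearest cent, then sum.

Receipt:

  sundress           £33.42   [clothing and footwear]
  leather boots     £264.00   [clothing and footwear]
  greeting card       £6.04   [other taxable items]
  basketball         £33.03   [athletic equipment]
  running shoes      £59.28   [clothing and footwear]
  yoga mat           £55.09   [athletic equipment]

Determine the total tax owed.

Sundress £33.42: clothing and footwear → 5% → £1.67
Leather boots £264.00: clothing and footwear → 5% + 2.25% surcharge = 7.25% → £19.14
Greeting card £6.04: other taxable items → 4.5% → £0.27
Basketball £33.03: athletic equipment → 5.75% → £1.90
Running shoes £59.28: clothing and footwear → 5% → £2.96
Yoga mat £55.09: athletic equipment → 5.75% → £3.17
Total tax = £1.67 + £19.14 + £0.27 + £1.90 + £2.96 + £3.17 = £29.11

£29.11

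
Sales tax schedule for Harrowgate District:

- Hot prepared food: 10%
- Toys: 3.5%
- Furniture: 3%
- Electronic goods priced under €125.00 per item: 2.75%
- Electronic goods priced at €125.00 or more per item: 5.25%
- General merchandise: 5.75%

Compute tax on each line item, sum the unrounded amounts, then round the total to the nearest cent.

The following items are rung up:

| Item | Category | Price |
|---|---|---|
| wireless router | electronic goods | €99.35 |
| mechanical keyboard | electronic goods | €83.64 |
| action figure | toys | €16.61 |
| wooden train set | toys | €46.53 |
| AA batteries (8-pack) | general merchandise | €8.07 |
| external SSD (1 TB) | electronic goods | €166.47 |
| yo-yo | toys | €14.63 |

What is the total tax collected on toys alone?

€2.72

Action figure €16.61: toys → 3.5% → €0.58135
Wooden train set €46.53: toys → 3.5% → €1.62855
Yo-yo €14.63: toys → 3.5% → €0.51205
Tax on toys: unrounded sum = €2.72195 → €2.72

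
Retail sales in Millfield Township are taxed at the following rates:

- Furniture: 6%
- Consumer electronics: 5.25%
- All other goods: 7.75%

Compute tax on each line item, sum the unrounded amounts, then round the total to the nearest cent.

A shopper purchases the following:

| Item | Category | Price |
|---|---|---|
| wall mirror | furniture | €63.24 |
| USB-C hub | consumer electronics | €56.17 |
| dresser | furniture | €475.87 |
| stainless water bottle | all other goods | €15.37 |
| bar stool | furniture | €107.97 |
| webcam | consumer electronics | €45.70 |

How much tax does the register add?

Wall mirror €63.24: furniture → 6% → €3.7944
USB-C hub €56.17: consumer electronics → 5.25% → €2.948925
Dresser €475.87: furniture → 6% → €28.5522
Stainless water bottle €15.37: all other goods → 7.75% → €1.191175
Bar stool €107.97: furniture → 6% → €6.4782
Webcam €45.70: consumer electronics → 5.25% → €2.39925
Unrounded tax sum = €45.36415 → €45.36

€45.36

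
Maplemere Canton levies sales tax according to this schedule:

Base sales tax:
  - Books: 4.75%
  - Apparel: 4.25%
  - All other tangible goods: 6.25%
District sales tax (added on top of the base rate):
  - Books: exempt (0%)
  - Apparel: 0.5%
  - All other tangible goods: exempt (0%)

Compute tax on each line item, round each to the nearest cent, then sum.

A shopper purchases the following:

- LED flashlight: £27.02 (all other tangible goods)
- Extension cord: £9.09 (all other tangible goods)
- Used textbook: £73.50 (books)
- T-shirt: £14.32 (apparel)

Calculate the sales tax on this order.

LED flashlight £27.02: all other tangible goods → 6.25% + 0% district = 6.25% → £1.69
Extension cord £9.09: all other tangible goods → 6.25% + 0% district = 6.25% → £0.57
Used textbook £73.50: books → 4.75% + 0% district = 4.75% → £3.49
T-shirt £14.32: apparel → 4.25% + 0.5% district = 4.75% → £0.68
Total tax = £1.69 + £0.57 + £3.49 + £0.68 = £6.43

£6.43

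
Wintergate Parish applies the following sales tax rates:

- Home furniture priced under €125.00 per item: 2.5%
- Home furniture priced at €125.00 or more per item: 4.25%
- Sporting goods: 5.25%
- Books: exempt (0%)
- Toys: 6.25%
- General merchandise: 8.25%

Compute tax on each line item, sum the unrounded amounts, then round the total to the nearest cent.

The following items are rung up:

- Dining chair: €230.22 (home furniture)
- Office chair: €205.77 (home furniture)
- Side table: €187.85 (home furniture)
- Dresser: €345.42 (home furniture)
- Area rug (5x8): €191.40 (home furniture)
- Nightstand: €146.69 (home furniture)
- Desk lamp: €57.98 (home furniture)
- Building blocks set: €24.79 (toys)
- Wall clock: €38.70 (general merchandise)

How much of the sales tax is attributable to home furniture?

Dining chair €230.22: home furniture, €125.00 or more → 4.25% → €9.78435
Office chair €205.77: home furniture, €125.00 or more → 4.25% → €8.745225
Side table €187.85: home furniture, €125.00 or more → 4.25% → €7.983625
Dresser €345.42: home furniture, €125.00 or more → 4.25% → €14.68035
Area rug (5x8) €191.40: home furniture, €125.00 or more → 4.25% → €8.1345
Nightstand €146.69: home furniture, €125.00 or more → 4.25% → €6.234325
Desk lamp €57.98: home furniture, under €125.00 → 2.5% → €1.4495
Tax on home furniture: unrounded sum = €57.011875 → €57.01

€57.01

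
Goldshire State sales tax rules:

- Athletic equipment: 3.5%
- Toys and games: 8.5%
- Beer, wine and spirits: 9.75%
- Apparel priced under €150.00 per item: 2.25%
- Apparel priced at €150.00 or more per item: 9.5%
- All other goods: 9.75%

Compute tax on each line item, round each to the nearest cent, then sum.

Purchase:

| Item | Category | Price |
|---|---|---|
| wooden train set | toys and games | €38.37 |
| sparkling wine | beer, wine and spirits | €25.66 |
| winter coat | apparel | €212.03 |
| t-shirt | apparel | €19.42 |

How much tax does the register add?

€26.34

Wooden train set €38.37: toys and games → 8.5% → €3.26
Sparkling wine €25.66: beer, wine and spirits → 9.75% → €2.50
Winter coat €212.03: apparel, €150.00 or more → 9.5% → €20.14
T-shirt €19.42: apparel, under €150.00 → 2.25% → €0.44
Total tax = €3.26 + €2.50 + €20.14 + €0.44 = €26.34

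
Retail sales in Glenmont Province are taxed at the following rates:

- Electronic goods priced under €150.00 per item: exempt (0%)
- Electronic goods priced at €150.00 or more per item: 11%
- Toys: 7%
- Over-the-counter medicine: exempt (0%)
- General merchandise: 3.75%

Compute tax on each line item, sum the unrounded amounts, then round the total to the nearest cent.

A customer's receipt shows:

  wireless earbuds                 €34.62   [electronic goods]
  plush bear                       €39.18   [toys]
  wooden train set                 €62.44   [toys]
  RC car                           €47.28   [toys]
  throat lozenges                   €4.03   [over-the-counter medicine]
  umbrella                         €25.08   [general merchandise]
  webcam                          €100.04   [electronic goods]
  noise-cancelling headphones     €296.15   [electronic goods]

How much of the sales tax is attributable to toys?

Plush bear €39.18: toys → 7% → €2.7426
Wooden train set €62.44: toys → 7% → €4.3708
RC car €47.28: toys → 7% → €3.3096
Tax on toys: unrounded sum = €10.423 → €10.42

€10.42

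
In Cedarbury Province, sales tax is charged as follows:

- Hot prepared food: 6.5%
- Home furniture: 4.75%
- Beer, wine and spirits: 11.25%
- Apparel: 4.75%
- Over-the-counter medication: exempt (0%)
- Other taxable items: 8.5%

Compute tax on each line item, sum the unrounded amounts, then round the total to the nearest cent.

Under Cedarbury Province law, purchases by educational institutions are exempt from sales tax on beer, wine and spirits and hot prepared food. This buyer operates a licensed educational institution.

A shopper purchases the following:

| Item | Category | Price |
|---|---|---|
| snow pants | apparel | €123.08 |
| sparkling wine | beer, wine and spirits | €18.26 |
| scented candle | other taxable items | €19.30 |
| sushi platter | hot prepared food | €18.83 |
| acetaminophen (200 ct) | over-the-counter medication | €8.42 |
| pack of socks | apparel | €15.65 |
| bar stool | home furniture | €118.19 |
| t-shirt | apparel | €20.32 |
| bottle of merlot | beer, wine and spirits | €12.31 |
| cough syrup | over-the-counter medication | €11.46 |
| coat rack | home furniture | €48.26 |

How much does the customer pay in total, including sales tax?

€431.18

Snow pants €123.08: apparel → 4.75% → €5.8463
Sparkling wine €18.26: beer, wine and spirits, buyer-exempt → 0% → €0.00
Scented candle €19.30: other taxable items → 8.5% → €1.6405
Sushi platter €18.83: hot prepared food, buyer-exempt → 0% → €0.00
Acetaminophen (200 ct) €8.42: over-the-counter medication → 0% → €0.00
Pack of socks €15.65: apparel → 4.75% → €0.743375
Bar stool €118.19: home furniture → 4.75% → €5.614025
T-shirt €20.32: apparel → 4.75% → €0.9652
Bottle of merlot €12.31: beer, wine and spirits, buyer-exempt → 0% → €0.00
Cough syrup €11.46: over-the-counter medication → 0% → €0.00
Coat rack €48.26: home furniture → 4.75% → €2.29235
Subtotal = €414.08; unrounded tax = €17.10175 → €17.10; total due = €431.18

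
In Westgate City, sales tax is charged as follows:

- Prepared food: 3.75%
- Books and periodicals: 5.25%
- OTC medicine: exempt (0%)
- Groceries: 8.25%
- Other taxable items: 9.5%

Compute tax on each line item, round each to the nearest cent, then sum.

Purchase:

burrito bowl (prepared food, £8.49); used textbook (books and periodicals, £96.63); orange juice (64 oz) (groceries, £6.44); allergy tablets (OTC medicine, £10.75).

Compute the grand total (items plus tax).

Burrito bowl £8.49: prepared food → 3.75% → £0.32
Used textbook £96.63: books and periodicals → 5.25% → £5.07
Orange juice (64 oz) £6.44: groceries → 8.25% → £0.53
Allergy tablets £10.75: OTC medicine → 0% → £0.00
Subtotal = £122.31; tax = £5.92; total due = £128.23

£128.23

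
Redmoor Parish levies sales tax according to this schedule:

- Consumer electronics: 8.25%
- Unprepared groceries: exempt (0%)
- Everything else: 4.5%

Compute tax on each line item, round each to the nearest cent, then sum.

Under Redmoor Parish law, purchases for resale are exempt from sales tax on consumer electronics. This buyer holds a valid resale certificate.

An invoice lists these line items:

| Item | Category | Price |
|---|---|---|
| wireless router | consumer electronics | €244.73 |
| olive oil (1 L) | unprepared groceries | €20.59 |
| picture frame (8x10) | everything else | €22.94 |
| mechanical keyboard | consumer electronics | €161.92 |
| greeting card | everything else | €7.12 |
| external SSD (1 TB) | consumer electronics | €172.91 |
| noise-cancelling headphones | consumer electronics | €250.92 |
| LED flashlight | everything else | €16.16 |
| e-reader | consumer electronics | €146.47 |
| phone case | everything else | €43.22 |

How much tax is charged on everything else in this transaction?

Picture frame (8x10) €22.94: everything else → 4.5% → €1.03
Greeting card €7.12: everything else → 4.5% → €0.32
LED flashlight €16.16: everything else → 4.5% → €0.73
Phone case €43.22: everything else → 4.5% → €1.94
Tax on everything else = €1.03 + €0.32 + €0.73 + €1.94 = €4.02

€4.02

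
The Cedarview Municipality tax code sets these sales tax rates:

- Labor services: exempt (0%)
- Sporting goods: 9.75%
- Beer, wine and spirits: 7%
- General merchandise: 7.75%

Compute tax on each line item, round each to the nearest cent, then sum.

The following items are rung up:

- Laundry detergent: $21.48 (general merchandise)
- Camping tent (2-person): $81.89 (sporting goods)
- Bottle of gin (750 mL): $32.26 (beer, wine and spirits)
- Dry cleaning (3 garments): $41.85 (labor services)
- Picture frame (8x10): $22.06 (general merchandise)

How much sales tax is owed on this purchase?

$13.61

Laundry detergent $21.48: general merchandise → 7.75% → $1.66
Camping tent (2-person) $81.89: sporting goods → 9.75% → $7.98
Bottle of gin (750 mL) $32.26: beer, wine and spirits → 7% → $2.26
Dry cleaning (3 garments) $41.85: labor services → 0% → $0.00
Picture frame (8x10) $22.06: general merchandise → 7.75% → $1.71
Total tax = $1.66 + $7.98 + $2.26 + $1.71 = $13.61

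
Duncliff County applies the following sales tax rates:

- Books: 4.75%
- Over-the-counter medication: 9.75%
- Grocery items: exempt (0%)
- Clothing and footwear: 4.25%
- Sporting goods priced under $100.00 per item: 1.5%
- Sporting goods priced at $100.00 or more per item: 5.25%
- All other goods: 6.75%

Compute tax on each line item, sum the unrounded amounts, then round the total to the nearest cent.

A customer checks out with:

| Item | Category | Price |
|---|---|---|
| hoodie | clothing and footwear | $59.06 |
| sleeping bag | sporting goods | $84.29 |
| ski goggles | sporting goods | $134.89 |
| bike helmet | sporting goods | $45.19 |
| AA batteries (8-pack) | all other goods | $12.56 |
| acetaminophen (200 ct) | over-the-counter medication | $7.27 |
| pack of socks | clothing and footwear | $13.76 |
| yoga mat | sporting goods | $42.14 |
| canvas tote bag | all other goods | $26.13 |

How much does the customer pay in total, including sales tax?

Hoodie $59.06: clothing and footwear → 4.25% → $2.51005
Sleeping bag $84.29: sporting goods, under $100.00 → 1.5% → $1.26435
Ski goggles $134.89: sporting goods, $100.00 or more → 5.25% → $7.081725
Bike helmet $45.19: sporting goods, under $100.00 → 1.5% → $0.67785
AA batteries (8-pack) $12.56: all other goods → 6.75% → $0.8478
Acetaminophen (200 ct) $7.27: over-the-counter medication → 9.75% → $0.708825
Pack of socks $13.76: clothing and footwear → 4.25% → $0.5848
Yoga mat $42.14: sporting goods, under $100.00 → 1.5% → $0.6321
Canvas tote bag $26.13: all other goods → 6.75% → $1.763775
Subtotal = $425.29; unrounded tax = $16.071275 → $16.07; total due = $441.36

$441.36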